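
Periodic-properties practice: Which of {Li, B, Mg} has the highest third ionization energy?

Li

IE_3 is the cost of taking one more electron from the +2 cation: Li²⁺ is already 1 electron into the core; B²⁺ still has 1 valence electron; Mg²⁺ is the bare [Ne] core.
Breaking into a closed-shell core is much more expensive than removing a leftover valence electron — Mg and Li have the largest IE_3 here.
The numbers (kJ/mol): Li 11815, B 3660, Mg 7733.
Hence IE_3: B < Mg < Li.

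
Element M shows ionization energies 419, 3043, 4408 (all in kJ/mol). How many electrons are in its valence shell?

1

Look for the largest jump between consecutive ionization energies: IE2/IE1 ≈ 7.3, far larger than any earlier ratio.
That jump marks the point where a core electron is being removed. So the atom has 1 valence electron.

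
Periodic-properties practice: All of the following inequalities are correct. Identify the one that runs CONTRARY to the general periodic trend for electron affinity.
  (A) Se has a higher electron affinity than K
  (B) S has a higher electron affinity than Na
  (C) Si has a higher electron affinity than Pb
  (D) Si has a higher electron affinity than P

(D)

The general trend: electron affinity increases across a period and decreases down a group.
(A) Se (period 4, group 16) vs K (period 4, group 1): the stated order agrees with the simple trend.
(B) S (period 3, group 16) vs Na (period 3, group 1): the stated order agrees with the simple trend.
(C) Si (period 3, group 14) vs Pb (period 6, group 14): the stated order agrees with the simple trend.
(D) Si (period 3, group 14) vs P (period 3, group 15): the stated order contradicts the simple trend.
The exception is (D): adding an electron to P's half-filled 3p³ is unfavourable, so Si (3p²) has the more exothermic EA.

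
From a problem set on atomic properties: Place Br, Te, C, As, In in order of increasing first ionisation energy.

C is in period 2, group 14; As is in period 4, group 15; Br is in period 4, group 17; In is in period 5, group 13; Te is in period 5, group 16.
IE₁ increases left→right with effective nuclear charge and decreases top→bottom as the valence shell moves farther out.
These span different periods and groups, so the two trends combine.
Te > In: both are in period 5; the period trend gives Te the larger value.
As > Te: period and group pull opposite ways; the down-group shift dominates (947 vs 869 kJ/mol).
C > As: period and group pull opposite ways; the down-group shift dominates (1086 vs 947 kJ/mol).
Br > C: period and group pull opposite ways; the across-period shift dominates (1140 vs 1086 kJ/mol).
Approximate values (kJ/mol): C 1086, As 947, Br 1140, In 558, Te 869.
So from lowest to highest: In < Te < As < C < Br.

In, Te, As, C, Br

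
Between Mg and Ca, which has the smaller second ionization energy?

Ca

After 1 electron has been removed, what remains? Mg⁺ still has 1 valence electron; Ca⁺ still has 1 valence electron.
All are still removing valence electrons, so compare the +1 ions as you would atoms: IE_2 generally rises across a period (higher Z_eff) and falls down a group (larger shell), subject to the usual subshell exceptions.
Valence configurations: Mg⁺ [Ne]3s¹, Ca⁺ [Ar]4s¹.
The numbers (kJ/mol): Mg 1451, Ca 1145.
Hence IE_2: Ca < Mg.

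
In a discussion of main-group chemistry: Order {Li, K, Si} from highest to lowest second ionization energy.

Li > K > Si

IE_2 is the cost of taking one more electron from the +1 cation: Li⁺ is the bare [He] core; K⁺ is the bare [Ar] core; Si⁺ still has 3 valence electrons.
Breaking into a closed-shell core is much more expensive than removing a leftover valence electron — K and Li have the largest IE_2 here.
Tabulated IE_2 (kJ/mol): Li 7298, K 3052, Si 1577.
Hence IE_2: Si < K < Li.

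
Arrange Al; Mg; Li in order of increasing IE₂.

IE_2 is the cost of taking one more electron from the +1 cation: Al⁺ still has 2 valence electrons; Mg⁺ still has 1 valence electron; Li⁺ is the bare [He] core.
Core electrons are held far more tightly than valence electrons, so Li tops the IE_2 order.
Valence configurations: Al⁺ [Ne]3s², Mg⁺ [Ne]3s¹.
The numbers (kJ/mol): Al 1817, Mg 1451, Li 7298.
Overall IE_2 order: Mg < Al < Li.

Mg < Al < Li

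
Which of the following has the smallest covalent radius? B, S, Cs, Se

B

B is in period 2, group 13; S is in period 3, group 16; Se is in period 4, group 16; Cs is in period 6, group 1.
Moving right in a period, electrons are added to the same shell under a stronger nuclear pull, so atoms get smaller; moving down, a new shell is opened and atoms get larger.
Neither a single period nor a single group — weigh both effects.
S > B: period and group pull opposite ways; the down-group shift dominates (103 vs 85 pm).
Se > S: they share group 16; the group trend gives Se the larger value.
Cs > Se: both effects reinforce here, so Cs is clearly the larger of the two.
Tabulated atomic radius (pm): B 85, S 103, Se 116, Cs 232.
The smallest covalent radius among these belongs to B.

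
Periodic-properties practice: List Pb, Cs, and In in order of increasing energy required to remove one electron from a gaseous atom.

Cs < In < Pb

Across a period the outer electron is held more tightly (higher IE₁); down a group it sits in a higher shell, more shielded, and comes off more easily.
Neither a single period nor a single group — weigh both effects.
In > Cs: relative to Cs, both the across-period and down-group shifts push In's first ionization energy up.
Pb > In: period and group pull opposite ways; the across-period shift dominates (716 vs 558 kJ/mol).
Approximate values (kJ/mol): In 558, Cs 376, Pb 716.
So from lowest to highest: Cs < In < Pb.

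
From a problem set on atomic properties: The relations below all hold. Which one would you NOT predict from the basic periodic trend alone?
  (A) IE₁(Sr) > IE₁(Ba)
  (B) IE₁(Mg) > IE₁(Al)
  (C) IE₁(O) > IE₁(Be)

(B)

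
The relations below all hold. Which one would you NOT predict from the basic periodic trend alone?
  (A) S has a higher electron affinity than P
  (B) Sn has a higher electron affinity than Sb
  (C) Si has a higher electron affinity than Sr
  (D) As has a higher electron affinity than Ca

The general trend: electron affinity increases across a period and decreases down a group.
(A) S (period 3, group 16) vs P (period 3, group 15): the stated order agrees with the simple trend.
(B) Sn (period 5, group 14) vs Sb (period 5, group 15): the stated order contradicts the simple trend.
(C) Si (period 3, group 14) vs Sr (period 5, group 2): the stated order agrees with the simple trend.
(D) As (period 4, group 15) vs Ca (period 4, group 2): the stated order agrees with the simple trend.
The exception is (B): adding an electron to Sb's half-filled 5p³ is unfavourable, so Sn has the more exothermic EA.

(B)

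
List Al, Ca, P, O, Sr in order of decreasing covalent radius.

Sr > Ca > Al > P > O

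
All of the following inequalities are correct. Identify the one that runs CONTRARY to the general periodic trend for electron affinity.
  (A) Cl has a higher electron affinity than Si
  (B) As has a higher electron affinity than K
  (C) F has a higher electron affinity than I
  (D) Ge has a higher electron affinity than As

(D)

The general trend: electron affinity increases across a period and decreases down a group.
(A) Cl (period 3, group 17) vs Si (period 3, group 14): the stated order agrees with the simple trend.
(B) As (period 4, group 15) vs K (period 4, group 1): the stated order agrees with the simple trend.
(C) F (period 2, group 17) vs I (period 5, group 17): the stated order agrees with the simple trend.
(D) Ge (period 4, group 14) vs As (period 4, group 15): the stated order contradicts the simple trend.
The exception is (D): adding an electron to As's half-filled 4p³ is unfavourable, so Ge (4p²) has the more exothermic EA.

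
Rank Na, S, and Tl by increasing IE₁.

Na, Tl, S

Na is in period 3, group 1; S is in period 3, group 16; Tl is in period 6, group 13.
Across a period the outer electron is held more tightly (higher IE₁); down a group it sits in a higher shell, more shielded, and comes off more easily.
Here both period and group differ, so the two effects have to be weighed against each other.
Tl > Na: the two effects oppose for this pair; the across-period effect wins (589 vs 496 kJ/mol).
S > Tl: both effects reinforce here, so S is clearly the higher of the two.
Tabulated first ionization energy (kJ/mol): Na 496, S 1000, Tl 589.
So from lowest to highest: Na < Tl < S.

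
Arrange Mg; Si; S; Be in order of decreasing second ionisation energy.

Consider each +1 ion: Mg⁺ still has 1 valence electron; Si⁺ still has 3 valence electrons; S⁺ still has 5 valence electrons; Be⁺ still has 1 valence electron.
All are still removing valence electrons, so compare the +1 ions as you would atoms: IE_2 generally rises across a period (higher Z_eff) and falls down a group (larger shell), subject to the usual subshell exceptions.
Valence configurations: Mg⁺ [Ne]3s¹, Si⁺ [Ne]3s²3p¹, S⁺ [Ne]3s²3p³, Be⁺ [He]2s¹.
Tabulated IE_2 (kJ/mol): Mg 1451, Si 1577, S 2252, Be 1757.
Putting it together, IE_2: Mg < Si < Be < S.

S > Be > Si > Mg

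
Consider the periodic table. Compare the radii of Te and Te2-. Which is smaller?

Forming Te2- adds 2 electrons to Te. More electron–electron repulsion in the same shell, with unchanged nuclear charge, lets the cloud expand.
An anion is larger than its parent atom: Te2- > Te.

Te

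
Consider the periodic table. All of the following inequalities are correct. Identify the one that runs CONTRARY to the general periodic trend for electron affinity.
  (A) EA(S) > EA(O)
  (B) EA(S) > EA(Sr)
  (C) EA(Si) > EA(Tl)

(A)

The general trend: electron affinity increases across a period and decreases down a group.
(A) S (period 3, group 16) vs O (period 2, group 16): the stated order contradicts the simple trend.
(B) S (period 3, group 16) vs Sr (period 5, group 2): the stated order agrees with the simple trend.
(C) Si (period 3, group 14) vs Tl (period 6, group 13): the stated order agrees with the simple trend.
The exception is (A): the compact 2p subshell of O repels the added electron more than S's larger 3p does.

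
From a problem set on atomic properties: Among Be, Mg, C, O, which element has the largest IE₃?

IE_3 is the cost of taking one more electron from the +2 cation: Be²⁺ is the bare [He] core; Mg²⁺ is the bare [Ne] core; C²⁺ still has 2 valence electrons; O²⁺ still has 4 valence electrons.
Pulling an electron out of a noble-gas core costs far more than removing a remaining valence electron, so Mg and Be sit at the high end of IE_3.
Valence configurations: C²⁺ [He]2s², O²⁺ [He]2s²2p².
Approximate IE_3 values (kJ/mol): Be 14849, Mg 7733, C 4620, O 5300.
Putting it together, IE_3: C < O < Mg < Be.

Be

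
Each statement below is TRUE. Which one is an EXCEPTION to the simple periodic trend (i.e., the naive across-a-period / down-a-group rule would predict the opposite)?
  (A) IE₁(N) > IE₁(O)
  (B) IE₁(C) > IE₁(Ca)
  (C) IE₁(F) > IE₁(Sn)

The general trend: first ionization energy increases across a period and decreases down a group.
(A) N (period 2, group 15) vs O (period 2, group 16): the stated order contradicts the simple trend.
(B) C (period 2, group 14) vs Ca (period 4, group 2): the stated order agrees with the simple trend.
(C) F (period 2, group 17) vs Sn (period 5, group 14): the stated order agrees with the simple trend.
The exception is (A): pairing an electron in O's 2p⁴ costs repulsion energy, so O ionizes more easily than half-filled N (2p³).

(A)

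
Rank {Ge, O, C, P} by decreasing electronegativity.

O > C > P > Ge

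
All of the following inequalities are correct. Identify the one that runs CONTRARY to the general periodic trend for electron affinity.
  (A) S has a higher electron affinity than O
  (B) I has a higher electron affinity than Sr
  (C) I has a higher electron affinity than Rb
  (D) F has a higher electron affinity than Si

The general trend: electron affinity increases across a period and decreases down a group.
(A) S (period 3, group 16) vs O (period 2, group 16): the stated order contradicts the simple trend.
(B) I (period 5, group 17) vs Sr (period 5, group 2): the stated order agrees with the simple trend.
(C) I (period 5, group 17) vs Rb (period 5, group 1): the stated order agrees with the simple trend.
(D) F (period 2, group 17) vs Si (period 3, group 14): the stated order agrees with the simple trend.
The exception is (A): the compact 2p subshell of O repels the added electron more than S's larger 3p does.

(A)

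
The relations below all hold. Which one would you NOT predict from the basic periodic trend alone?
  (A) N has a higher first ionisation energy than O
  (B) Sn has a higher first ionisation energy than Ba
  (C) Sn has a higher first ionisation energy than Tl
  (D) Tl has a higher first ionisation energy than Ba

(A)

The general trend: first ionisation energy increases across a period and decreases down a group.
(A) N (period 2, group 15) vs O (period 2, group 16): the stated order contradicts the simple trend.
(B) Sn (period 5, group 14) vs Ba (period 6, group 2): the stated order agrees with the simple trend.
(C) Sn (period 5, group 14) vs Tl (period 6, group 13): the stated order agrees with the simple trend.
(D) Tl (period 6, group 13) vs Ba (period 6, group 2): the stated order agrees with the simple trend.
The exception is (A): pairing an electron in O's 2p⁴ costs repulsion energy, so O ionizes more easily than half-filled N (2p³).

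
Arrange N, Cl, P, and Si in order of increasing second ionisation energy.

Consider each +1 ion: N⁺ still has 4 valence electrons; Cl⁺ still has 6 valence electrons; P⁺ still has 4 valence electrons; Si⁺ still has 3 valence electrons.
All are still removing valence electrons, so compare the +1 ions as you would atoms: IE_2 generally rises across a period (higher Z_eff) and falls down a group (larger shell), subject to the usual subshell exceptions.
Valence configurations: N⁺ [He]2s²2p², Cl⁺ [Ne]3s²3p⁴, P⁺ [Ne]3s²3p², Si⁺ [Ne]3s²3p¹.
Approximate IE_2 values (kJ/mol): N 2856, Cl 2298, P 1907, Si 1577.
Putting it together, IE_2: Si < P < Cl < N.

Si < P < Cl < N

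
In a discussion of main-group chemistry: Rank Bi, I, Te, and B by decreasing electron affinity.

I > Te > Bi > B

Electron affinity generally becomes more exothermic across a period toward the halogens and less exothermic down a group.
Neither a single period nor a single group — weigh both effects.
Bi > B: period and group pull opposite ways; the across-period shift dominates (91 vs 27 kJ/mol).
Te > Bi: both effects reinforce here, so Te is clearly the higher of the two.
I > Te: I lies to the right of Te in period 5, so the across-period effect alone puts I higher.
Approximate values (kJ/mol): B 27, Te 190, I 295, Bi 91.
So from highest to lowest: I > Te > Bi > B.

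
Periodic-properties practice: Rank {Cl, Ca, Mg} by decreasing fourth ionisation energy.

Mg, Ca, Cl

IE_4 is the cost of taking one more electron from the +3 cation: Cl³⁺ still has 4 valence electrons; Ca³⁺ is already 1 electron into the core; Mg³⁺ is already 1 electron into the core.
Breaking into a closed-shell core is much more expensive than removing a leftover valence electron — Ca and Mg have the largest IE_4 here.
Approximate IE_4 values (kJ/mol): Cl 5159, Ca 6491, Mg 10543.
Putting it together, IE_4: Cl < Ca < Mg.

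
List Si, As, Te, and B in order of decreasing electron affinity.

Te > Si > As > B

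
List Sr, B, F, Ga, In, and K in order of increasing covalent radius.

F, B, Ga, In, Sr, K

B is in period 2, group 13; F is in period 2, group 17; K is in period 4, group 1; Ga is in period 4, group 13; Sr is in period 5, group 2; In is in period 5, group 13.
Radius decreases left→right (rising Z_eff, same n) and increases top→bottom (higher n).
These span different periods and groups, so the two trends combine.
B > F: B lies to the left of F in period 2, so the across-period effect alone puts B larger.
Ga > B: Ga sits below B in group 13, so the down-group effect alone puts Ga larger.
In > Ga: In sits below Ga in group 13, so the down-group effect alone puts In larger.
Sr > In: Sr lies to the left of In in period 5, so the across-period effect alone puts Sr larger.
K > Sr: period and group pull opposite ways; the across-period shift dominates (196 vs 185 pm).
Tabulated atomic radius (pm): B 85, F 64, K 196, Ga 124, Sr 185, In 142.
So from smallest to largest: F < B < Ga < In < Sr < K.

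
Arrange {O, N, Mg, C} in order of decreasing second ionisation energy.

IE_2 is the cost of taking one more electron from the +1 cation: O⁺ still has 5 valence electrons; N⁺ still has 4 valence electrons; Mg⁺ still has 1 valence electron; C⁺ still has 3 valence electrons.
All are still removing valence electrons, so compare the +1 ions as you would atoms: IE_2 generally rises across a period (higher Z_eff) and falls down a group (larger shell), subject to the usual subshell exceptions.
Valence configurations: O⁺ [He]2s²2p³, N⁺ [He]2s²2p², Mg⁺ [Ne]3s¹, C⁺ [He]2s²2p¹.
Tabulated IE_2 (kJ/mol): O 3388, N 2856, Mg 1451, C 2353.
So the second ionization energies run Mg < C < N < O.

O > N > C > Mg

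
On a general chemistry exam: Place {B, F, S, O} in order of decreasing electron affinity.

Atoms with high Z_eff and room in the valence shell (especially the halogens) have the most exothermic electron affinities.
Neither a single period nor a single group — weigh both effects.
O > B: both are in period 2; the period trend gives O the larger value.
S > O: this pair runs against the simple trend — see the exception note.
F > S: relative to S, both the across-period and down-group shifts push F's electron affinity up.
Note the exception: S has a higher electron affinity than O, contrary to the simple trend — the compact 2p subshell of O repels the added electron more than S's larger 3p does.
For reference (kJ/mol): B 27, O 141, F 328, S 200.
So from highest to lowest: F > S > O > B.

F > S > O > B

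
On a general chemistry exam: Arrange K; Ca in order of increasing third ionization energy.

The third ionization energy removes an electron from the +2 ion. For each element: K²⁺ is already 1 electron into the core; Ca²⁺ is the bare [Ar] core.
All of these are removing an electron from a noble-gas core or deeper; the smaller core (lower principal quantum number) is held far more tightly, and within a period the higher nuclear charge binds the same core more tightly.
The numbers (kJ/mol): K 4420, Ca 4912.
Hence IE_3: K < Ca.

K, Ca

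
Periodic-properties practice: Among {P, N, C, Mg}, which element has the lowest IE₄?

P

IE_4 is the cost of taking one more electron from the +3 cation: P³⁺ still has 2 valence electrons; N³⁺ still has 2 valence electrons; C³⁺ still has 1 valence electron; Mg³⁺ is already 1 electron into the core.
Breaking into a closed-shell core is much more expensive than removing a leftover valence electron — Mg has the largest IE_4 here.
Valence configurations: P³⁺ [Ne]3s², N³⁺ [He]2s², C³⁺ [He]2s¹.
Tabulated IE_4 (kJ/mol): P 4964, N 7475, C 6223, Mg 10543.
So the fourth ionization energies run P < C < N < Mg.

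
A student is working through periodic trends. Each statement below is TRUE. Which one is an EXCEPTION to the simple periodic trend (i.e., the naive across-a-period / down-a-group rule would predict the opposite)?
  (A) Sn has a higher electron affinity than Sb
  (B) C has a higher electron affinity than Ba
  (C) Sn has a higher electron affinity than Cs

(A)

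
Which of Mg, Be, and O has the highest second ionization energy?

Consider each +1 ion: Mg⁺ still has 1 valence electron; Be⁺ still has 1 valence electron; O⁺ still has 5 valence electrons.
All are still removing valence electrons, so compare the +1 ions as you would atoms: IE_2 generally rises across a period (higher Z_eff) and falls down a group (larger shell), subject to the usual subshell exceptions.
Valence configurations: Mg⁺ [Ne]3s¹, Be⁺ [He]2s¹, O⁺ [He]2s²2p³.
Tabulated IE_2 (kJ/mol): Mg 1451, Be 1757, O 3388.
Hence IE_2: Mg < Be < O.

O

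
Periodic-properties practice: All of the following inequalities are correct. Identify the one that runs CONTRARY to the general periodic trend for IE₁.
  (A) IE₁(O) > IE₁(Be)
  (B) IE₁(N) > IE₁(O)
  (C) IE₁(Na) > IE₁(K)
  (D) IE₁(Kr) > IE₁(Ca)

The general trend: IE₁ increases across a period and decreases down a group.
(A) O (period 2, group 16) vs Be (period 2, group 2): the stated order agrees with the simple trend.
(B) N (period 2, group 15) vs O (period 2, group 16): the stated order contradicts the simple trend.
(C) Na (period 3, group 1) vs K (period 4, group 1): the stated order agrees with the simple trend.
(D) Kr (period 4, group 18) vs Ca (period 4, group 2): the stated order agrees with the simple trend.
The exception is (B): pairing an electron in O's 2p⁴ costs repulsion energy, so O ionizes more easily than half-filled N (2p³).

(B)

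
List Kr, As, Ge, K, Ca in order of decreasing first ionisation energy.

Kr, As, Ge, Ca, K

K is in period 4, group 1; Ca is in period 4, group 2; Ge is in period 4, group 14; As is in period 4, group 15; Kr is in period 4, group 18.
Removing the outermost electron gets harder across a period and easier down a group.
All lie in period 4, so first ionization energy increases left to right.
So from highest to lowest: Kr > As > Ge > Ca > K.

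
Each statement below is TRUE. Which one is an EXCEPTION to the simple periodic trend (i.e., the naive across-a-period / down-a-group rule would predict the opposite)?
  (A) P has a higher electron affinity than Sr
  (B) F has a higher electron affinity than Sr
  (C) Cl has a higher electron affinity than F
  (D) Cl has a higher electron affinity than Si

(C)

The general trend: electron affinity increases across a period and decreases down a group.
(A) P (period 3, group 15) vs Sr (period 5, group 2): the stated order agrees with the simple trend.
(B) F (period 2, group 17) vs Sr (period 5, group 2): the stated order agrees with the simple trend.
(C) Cl (period 3, group 17) vs F (period 2, group 17): the stated order contradicts the simple trend.
(D) Cl (period 3, group 17) vs Si (period 3, group 14): the stated order agrees with the simple trend.
The exception is (C): F's small 2p subshell makes the incoming electron feel strong e⁻–e⁻ repulsion, so Cl actually releases more energy on gaining an electron.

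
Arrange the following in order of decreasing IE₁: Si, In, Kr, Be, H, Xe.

H is in period 1, group 1; Be is in period 2, group 2; Si is in period 3, group 14; Kr is in period 4, group 18; In is in period 5, group 13; Xe is in period 5, group 18.
IE₁ increases left→right with effective nuclear charge and decreases top→bottom as the valence shell moves farther out.
These span different periods and groups, so the two trends combine.
Si > In: both effects reinforce here, so Si is clearly the higher of the two.
Be > Si: the two effects oppose for this pair; the down-group effect wins (900 vs 786 kJ/mol).
Xe > Be: period and group pull opposite ways; the across-period shift dominates (1170 vs 900 kJ/mol).
H > Xe: period and group pull opposite ways; the down-group shift dominates (1312 vs 1170 kJ/mol).
Kr > H: period and group pull opposite ways; the across-period shift dominates (1351 vs 1312 kJ/mol).
Tabulated first ionization energy (kJ/mol): H 1312, Be 900, Si 786, Kr 1351, In 558, Xe 1170.
So from highest to lowest: Kr > H > Xe > Be > Si > In.

Kr, H, Xe, Be, Si, In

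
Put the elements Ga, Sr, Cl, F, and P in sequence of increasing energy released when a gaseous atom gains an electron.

Sr, Ga, P, F, Cl

F is in period 2, group 17; P is in period 3, group 15; Cl is in period 3, group 17; Ga is in period 4, group 13; Sr is in period 5, group 2.
Adding an electron releases more energy for atoms nearer the top right (short of the noble gases).
These span different periods and groups, so the two trends combine.
Ga > Sr: both effects reinforce here, so Ga is clearly the higher of the two.
P > Ga: relative to Ga, both the across-period and down-group shifts push P's electron affinity up.
F > P: relative to P, both the across-period and down-group shifts push F's electron affinity up.
Cl > F: this pair runs against the simple trend — see the exception note.
Note the exception: Cl has a higher electron affinity than F, contrary to the simple trend — F's small 2p subshell makes the incoming electron feel strong e⁻–e⁻ repulsion, so Cl actually releases more energy on gaining an electron.
For reference (kJ/mol): F 328, P 72, Cl 349, Ga 29, Sr 5.
So from lowest to highest: Sr < Ga < P < F < Cl.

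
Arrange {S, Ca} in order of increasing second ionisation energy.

After 1 electron has been removed, what remains? S⁺ still has 5 valence electrons; Ca⁺ still has 1 valence electron.
All are still removing valence electrons, so compare the +1 ions as you would atoms: IE_2 generally rises across a period (higher Z_eff) and falls down a group (larger shell), subject to the usual subshell exceptions.
Valence configurations: S⁺ [Ne]3s²3p³, Ca⁺ [Ar]4s¹.
Approximate IE_2 values (kJ/mol): S 2252, Ca 1145.
Hence IE_2: Ca < S.

Ca < S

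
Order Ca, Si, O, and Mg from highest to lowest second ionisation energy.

O > Si > Mg > Ca

The second ionization energy removes an electron from the +1 ion. For each element: Ca⁺ still has 1 valence electron; Si⁺ still has 3 valence electrons; O⁺ still has 5 valence electrons; Mg⁺ still has 1 valence electron.
All are still removing valence electrons, so compare the +1 ions as you would atoms: IE_2 generally rises across a period (higher Z_eff) and falls down a group (larger shell), subject to the usual subshell exceptions.
Valence configurations: Ca⁺ [Ar]4s¹, Si⁺ [Ne]3s²3p¹, O⁺ [He]2s²2p³, Mg⁺ [Ne]3s¹.
The numbers (kJ/mol): Ca 1145, Si 1577, O 3388, Mg 1451.
Putting it together, IE_2: Ca < Mg < Si < O.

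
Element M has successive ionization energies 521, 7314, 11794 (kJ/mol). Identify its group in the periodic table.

Group 1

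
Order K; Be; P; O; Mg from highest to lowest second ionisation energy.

O > K > P > Be > Mg

The second ionization energy removes an electron from the +1 ion. For each element: K⁺ is the bare [Ar] core; Be⁺ still has 1 valence electron; P⁺ still has 4 valence electrons; O⁺ still has 5 valence electrons; Mg⁺ still has 1 valence electron.
Usually core removal costs more than valence removal, but here the competition is close: a tightly held n=2 valence electron can cost more to remove than an n=3 core electron, so the actual values have to decide it.
Valence configurations: Be⁺ [He]2s¹, P⁺ [Ne]3s²3p², O⁺ [He]2s²2p³, Mg⁺ [Ne]3s¹.
Approximate IE_2 values (kJ/mol): K 3052, Be 1757, P 1907, O 3388, Mg 1451.
Overall IE_2 order: Mg < Be < P < K < O.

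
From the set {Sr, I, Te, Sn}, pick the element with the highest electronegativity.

Sr is in period 5, group 2; Sn is in period 5, group 14; Te is in period 5, group 16; I is in period 5, group 17.
EN rises left→right (higher Z_eff, smaller atoms) and falls top→bottom (larger, more shielded atoms).
All lie in period 5, so electronegativity increases left to right.
The highest electronegativity among these belongs to I.

I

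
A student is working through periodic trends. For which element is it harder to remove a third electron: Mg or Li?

Li

Consider each +2 ion: Mg²⁺ is the bare [Ne] core; Li²⁺ is already 1 electron into the core.
All of these are removing an electron from a noble-gas core or deeper; the smaller core (lower principal quantum number) is held far more tightly, and within a period the higher nuclear charge binds the same core more tightly.
Approximate IE_3 values (kJ/mol): Mg 7733, Li 11815.
Putting it together, IE_3: Mg < Li.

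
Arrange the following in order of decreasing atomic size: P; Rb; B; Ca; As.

Radius decreases left→right (rising Z_eff, same n) and increases top→bottom (higher n).
Here both period and group differ, so the two effects have to be weighed against each other.
P > B: period and group pull opposite ways; the down-group shift dominates (111 vs 85 pm).
As > P: As sits below P in group 15, so the down-group effect alone puts As larger.
Ca > As: both are in period 4; the period trend gives Ca the larger value.
Rb > Ca: relative to Ca, both the across-period and down-group shifts push Rb's atomic radius up.
For reference (pm): B 85, P 111, Ca 171, As 121, Rb 210.
So from largest to smallest: Rb > Ca > As > P > B.

Rb, Ca, As, P, B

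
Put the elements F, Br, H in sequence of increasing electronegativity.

Atoms toward the upper right of the periodic table pull bonding electrons most strongly.
Here both period and group differ, so the two effects have to be weighed against each other.
Br > H: period and group pull opposite ways; the across-period shift dominates (2.96 vs 2.20).
F > Br: F sits above Br in group 17, so the down-group effect alone puts F higher.
Tabulated electronegativity (Pauling): H 2.20, F 3.98, Br 2.96.
So from lowest to highest: H < Br < F.

H < Br < F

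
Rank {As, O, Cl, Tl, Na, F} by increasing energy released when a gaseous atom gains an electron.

O is in period 2, group 16; F is in period 2, group 17; Na is in period 3, group 1; Cl is in period 3, group 17; As is in period 4, group 15; Tl is in period 6, group 13.
Electron affinity generally becomes more exothermic across a period toward the halogens and less exothermic down a group.
Neither a single period nor a single group — weigh both effects.
Na > Tl: period and group pull opposite ways; the down-group shift dominates (53 vs 19 kJ/mol).
As > Na: the two effects oppose for this pair; the across-period effect wins (78 vs 53 kJ/mol).
O > As: both effects reinforce here, so O is clearly the higher of the two.
F > O: both are in period 2; the period trend gives F the larger value.
Cl > F: this pair runs against the simple trend — see the exception note.
Note the exception: Cl has a higher electron affinity than F, contrary to the simple trend — F's small 2p subshell makes the incoming electron feel strong e⁻–e⁻ repulsion, so Cl actually releases more energy on gaining an electron.
Approximate values (kJ/mol): O 141, F 328, Na 53, Cl 349, As 78, Tl 19.
So from lowest to highest: Tl < Na < As < O < F < Cl.

Tl < Na < As < O < F < Cl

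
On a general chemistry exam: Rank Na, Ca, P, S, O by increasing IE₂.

Ca < P < S < O < Na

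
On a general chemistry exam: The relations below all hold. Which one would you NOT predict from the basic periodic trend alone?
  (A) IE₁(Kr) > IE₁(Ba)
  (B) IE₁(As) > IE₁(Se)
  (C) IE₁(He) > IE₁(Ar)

(B)

The general trend: first ionisation energy increases across a period and decreases down a group.
(A) Kr (period 4, group 18) vs Ba (period 6, group 2): the stated order agrees with the simple trend.
(B) As (period 4, group 15) vs Se (period 4, group 16): the stated order contradicts the simple trend.
(C) He (period 1, group 18) vs Ar (period 3, group 18): the stated order agrees with the simple trend.
The exception is (B): Se (4p⁴) ionizes more easily than half-filled As (4p³).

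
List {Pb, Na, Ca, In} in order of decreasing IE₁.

Pb > Ca > In > Na

Na is in period 3, group 1; Ca is in period 4, group 2; In is in period 5, group 13; Pb is in period 6, group 14.
IE₁ increases left→right with effective nuclear charge and decreases top→bottom as the valence shell moves farther out.
These sit on a diagonal, where the across-period and down-group effects partly cancel.
In > Na: the two effects oppose for this pair; the across-period effect wins (558 vs 496 kJ/mol).
Ca > In: the two effects oppose for this pair; the down-group effect wins (590 vs 558 kJ/mol).
Pb > Ca: the two effects oppose for this pair; the across-period effect wins (716 vs 590 kJ/mol).
Tabulated first ionization energy (kJ/mol): Na 496, Ca 590, In 558, Pb 716.
So from highest to lowest: Pb > Ca > In > Na.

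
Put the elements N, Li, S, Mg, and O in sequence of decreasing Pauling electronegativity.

O > N > S > Mg > Li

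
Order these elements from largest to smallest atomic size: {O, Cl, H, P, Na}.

H is in period 1, group 1; O is in period 2, group 16; Na is in period 3, group 1; P is in period 3, group 15; Cl is in period 3, group 17.
Radius decreases left→right (rising Z_eff, same n) and increases top→bottom (higher n).
Here both period and group differ, so the two effects have to be weighed against each other.
O > H: the two effects oppose for this pair; the down-group effect wins (63 vs 32 pm).
Cl > O: period and group pull opposite ways; the down-group shift dominates (99 vs 63 pm).
P > Cl: both are in period 3; the period trend gives P the larger value.
Na > P: Na lies to the left of P in period 3, so the across-period effect alone puts Na larger.
Tabulated atomic radius (pm): H 32, O 63, Na 155, P 111, Cl 99.
So from largest to smallest: Na > P > Cl > O > H.

Na > P > Cl > O > H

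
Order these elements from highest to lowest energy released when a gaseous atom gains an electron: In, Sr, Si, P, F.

F is in period 2, group 17; Si is in period 3, group 14; P is in period 3, group 15; Sr is in period 5, group 2; In is in period 5, group 13.
Electron affinity generally becomes more exothermic across a period toward the halogens and less exothermic down a group.
Here both period and group differ, so the two effects have to be weighed against each other.
In > Sr: In lies to the right of Sr in period 5, so the across-period effect alone puts In higher.
P > In: relative to In, both the across-period and down-group shifts push P's electron affinity up.
Si > P: this pair runs against the simple trend — see the exception note.
F > Si: both effects reinforce here, so F is clearly the higher of the two.
Note the exception: Si has a higher electron affinity than P, contrary to the simple trend — adding an electron to P's half-filled 3p³ is unfavourable, so Si (3p²) has the more exothermic EA.
For reference (kJ/mol): F 328, Si 134, P 72, Sr 5, In 29.
So from highest to lowest: F > Si > P > In > Sr.

F > Si > P > In > Sr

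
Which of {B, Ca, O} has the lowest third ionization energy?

After 2 electrons have been removed, what remains? B²⁺ still has 1 valence electron; Ca²⁺ is the bare [Ar] core; O²⁺ still has 4 valence electrons.
Usually core removal costs more than valence removal, but here the competition is close: a tightly held n=2 valence electron can cost more to remove than an n=3 core electron, so the actual values have to decide it.
Valence configurations: B²⁺ [He]2s¹, O²⁺ [He]2s²2p².
Approximate IE_3 values (kJ/mol): B 3660, Ca 4912, O 5300.
Hence IE_3: B < Ca < O.

B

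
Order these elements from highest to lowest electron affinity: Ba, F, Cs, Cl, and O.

Cl > F > O > Cs > Ba

O is in period 2, group 16; F is in period 2, group 17; Cl is in period 3, group 17; Cs is in period 6, group 1; Ba is in period 6, group 2.
Electron affinity generally becomes more exothermic across a period toward the halogens and less exothermic down a group.
Neither a single period nor a single group — weigh both effects.
Cs > Ba: this pair runs against the simple trend — see the exception note.
O > Cs: relative to Cs, both the across-period and down-group shifts push O's electron affinity up.
F > O: F lies to the right of O in period 2, so the across-period effect alone puts F higher.
Cl > F: this pair runs against the simple trend — see the exception note.
Note the exception: Cs has a higher electron affinity than Ba, contrary to the simple trend — adding an electron to Ba (ns²) has to open a new, higher-energy np subshell, which is unfavourable.
Note the exception: Cl has a higher electron affinity than F, contrary to the simple trend — F's small 2p subshell makes the incoming electron feel strong e⁻–e⁻ repulsion, so Cl actually releases more energy on gaining an electron.
Tabulated electron affinity (kJ/mol): O 141, F 328, Cl 349, Cs 46, Ba 14.
So from highest to lowest: Cl > F > O > Cs > Ba.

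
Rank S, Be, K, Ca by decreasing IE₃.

Be > Ca > K > S

IE_3 is the cost of taking one more electron from the +2 cation: S²⁺ still has 4 valence electrons; Be²⁺ is the bare [He] core; K²⁺ is already 1 electron into the core; Ca²⁺ is the bare [Ar] core.
Core electrons are held far more tightly than valence electrons, so K, Ca and Be top the IE_3 order.
Tabulated IE_3 (kJ/mol): S 3357, Be 14849, K 4420, Ca 4912.
Overall IE_3 order: S < K < Ca < Be.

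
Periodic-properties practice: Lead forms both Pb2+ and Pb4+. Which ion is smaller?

Both ions have Z = 82 protons, but Pb4+ has lost more electrons, so its remaining electrons feel a larger effective nuclear charge per electron and are pulled in more tightly.
Higher positive charge → smaller ion, so Pb2+ > Pb4+.

Pb4+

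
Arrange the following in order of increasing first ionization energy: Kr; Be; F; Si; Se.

Si < Be < Se < Kr < F

Be is in period 2, group 2; F is in period 2, group 17; Si is in period 3, group 14; Se is in period 4, group 16; Kr is in period 4, group 18.
Across a period the outer electron is held more tightly (higher IE₁); down a group it sits in a higher shell, more shielded, and comes off more easily.
Here both period and group differ, so the two effects have to be weighed against each other.
Be > Si: the two effects oppose for this pair; the down-group effect wins (900 vs 786 kJ/mol).
Se > Be: the two effects oppose for this pair; the across-period effect wins (941 vs 900 kJ/mol).
Kr > Se: both are in period 4; the period trend gives Kr the larger value.
F > Kr: the two effects oppose for this pair; the down-group effect wins (1681 vs 1351 kJ/mol).
Tabulated first ionization energy (kJ/mol): Be 900, F 1681, Si 786, Se 941, Kr 1351.
So from lowest to highest: Si < Be < Se < Kr < F.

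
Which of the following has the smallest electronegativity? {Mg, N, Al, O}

Mg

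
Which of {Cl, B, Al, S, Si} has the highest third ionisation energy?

Cl

IE_3 is the cost of taking one more electron from the +2 cation: Cl²⁺ still has 5 valence electrons; B²⁺ still has 1 valence electron; Al²⁺ still has 1 valence electron; S²⁺ still has 4 valence electrons; Si²⁺ still has 2 valence electrons.
All are still removing valence electrons, so compare the +2 ions as you would atoms: IE_3 generally rises across a period (higher Z_eff) and falls down a group (larger shell), subject to the usual subshell exceptions.
Valence configurations: Cl²⁺ [Ne]3s²3p³, B²⁺ [He]2s¹, Al²⁺ [Ne]3s¹, S²⁺ [Ne]3s²3p², Si²⁺ [Ne]3s².
The numbers (kJ/mol): Cl 3822, B 3660, Al 2745, S 3357, Si 3232.
Hence IE_3: Al < Si < S < B < Cl.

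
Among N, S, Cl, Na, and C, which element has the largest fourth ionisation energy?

Consider each +3 ion: N³⁺ still has 2 valence electrons; S³⁺ still has 3 valence electrons; Cl³⁺ still has 4 valence electrons; Na³⁺ is already 2 electrons into the core; C³⁺ still has 1 valence electron.
Core electrons are held far more tightly than valence electrons, so Na tops the IE_4 order.
Valence configurations: N³⁺ [He]2s², S³⁺ [Ne]3s²3p¹, Cl³⁺ [Ne]3s²3p², C³⁺ [He]2s¹.
Tabulated IE_4 (kJ/mol): N 7475, S 4556, Cl 5159, Na 9543, C 6223.
Putting it together, IE_4: S < Cl < C < N < Na.

Na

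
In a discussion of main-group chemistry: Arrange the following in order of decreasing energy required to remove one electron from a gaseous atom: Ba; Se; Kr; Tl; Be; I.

Be is in period 2, group 2; Se is in period 4, group 16; Kr is in period 4, group 18; I is in period 5, group 17; Ba is in period 6, group 2; Tl is in period 6, group 13.
Across a period the outer electron is held more tightly (higher IE₁); down a group it sits in a higher shell, more shielded, and comes off more easily.
Here both period and group differ, so the two effects have to be weighed against each other.
Tl > Ba: both are in period 6; the period trend gives Tl the larger value.
Be > Tl: the two effects oppose for this pair; the down-group effect wins (900 vs 589 kJ/mol).
Se > Be: the two effects oppose for this pair; the across-period effect wins (941 vs 900 kJ/mol).
I > Se: the two effects oppose for this pair; the across-period effect wins (1008 vs 941 kJ/mol).
Kr > I: both effects reinforce here, so Kr is clearly the higher of the two.
Approximate values (kJ/mol): Be 900, Se 941, Kr 1351, I 1008, Ba 503, Tl 589.
So from highest to lowest: Kr > I > Se > Be > Tl > Ba.

Kr > I > Se > Be > Tl > Ba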